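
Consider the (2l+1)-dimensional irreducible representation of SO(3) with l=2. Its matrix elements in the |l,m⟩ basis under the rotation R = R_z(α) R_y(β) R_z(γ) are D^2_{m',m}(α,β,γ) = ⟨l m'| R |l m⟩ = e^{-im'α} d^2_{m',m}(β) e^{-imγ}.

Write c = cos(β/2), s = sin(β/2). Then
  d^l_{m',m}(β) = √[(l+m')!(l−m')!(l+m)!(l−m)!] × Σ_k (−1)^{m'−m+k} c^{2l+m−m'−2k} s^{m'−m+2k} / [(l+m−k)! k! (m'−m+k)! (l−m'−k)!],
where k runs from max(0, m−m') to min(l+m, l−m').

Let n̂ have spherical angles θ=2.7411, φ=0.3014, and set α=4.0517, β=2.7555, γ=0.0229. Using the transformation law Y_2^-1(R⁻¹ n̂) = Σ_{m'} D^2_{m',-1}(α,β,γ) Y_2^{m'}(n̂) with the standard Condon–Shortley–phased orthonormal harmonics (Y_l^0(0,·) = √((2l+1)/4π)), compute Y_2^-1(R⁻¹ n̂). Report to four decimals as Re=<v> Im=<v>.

Re=0.3668 Im=-0.1178

Need the full column D^2_{m',-1} for m'=−2..2 at α=4.0517, β=2.7555, γ=0.0229.
cos(β/2)=0.191850, sin(β/2)=0.981424
d^2_{-2,-1}: single k=1 term ⇒ +0.013860;  D = -0.003728+0.013349i
d^2_{-1,-1}: k∈[0..1] ⇒ +0.001355 -0.106355 = -0.105000;  D = +0.062519+0.084358i
d^2_{0,-1}: k∈[0..1] ⇒ -0.016975 +0.444229 = +0.427254;  D = +0.427142+0.009783i
d^2_{1,-1}: k∈[0..1] ⇒ +0.106355 -0.927742 = -0.821388;  D = +0.518772-0.636831i
d^2_{2,-1}: single k=0 term ⇒ -0.362711;  D = +0.081460+0.353446i
Y_2^{m'}(θ=2.7411,φ=0.3014) and Σ D·Y over m':
  (-0.0037+0.0133i)·(+0.0484-0.0333i)  (+0.0625+0.0844i)·(-0.2649+0.0823i)  (+0.4271+0.0098i)·(+0.4870+0.0000i)  (+0.5188-0.6368i)·(+0.2649+0.0823i)  (+0.0815+0.3534i)·(+0.0484+0.0333i)
Y_2^-1(R⁻¹ n̂) = +0.366772-0.117811i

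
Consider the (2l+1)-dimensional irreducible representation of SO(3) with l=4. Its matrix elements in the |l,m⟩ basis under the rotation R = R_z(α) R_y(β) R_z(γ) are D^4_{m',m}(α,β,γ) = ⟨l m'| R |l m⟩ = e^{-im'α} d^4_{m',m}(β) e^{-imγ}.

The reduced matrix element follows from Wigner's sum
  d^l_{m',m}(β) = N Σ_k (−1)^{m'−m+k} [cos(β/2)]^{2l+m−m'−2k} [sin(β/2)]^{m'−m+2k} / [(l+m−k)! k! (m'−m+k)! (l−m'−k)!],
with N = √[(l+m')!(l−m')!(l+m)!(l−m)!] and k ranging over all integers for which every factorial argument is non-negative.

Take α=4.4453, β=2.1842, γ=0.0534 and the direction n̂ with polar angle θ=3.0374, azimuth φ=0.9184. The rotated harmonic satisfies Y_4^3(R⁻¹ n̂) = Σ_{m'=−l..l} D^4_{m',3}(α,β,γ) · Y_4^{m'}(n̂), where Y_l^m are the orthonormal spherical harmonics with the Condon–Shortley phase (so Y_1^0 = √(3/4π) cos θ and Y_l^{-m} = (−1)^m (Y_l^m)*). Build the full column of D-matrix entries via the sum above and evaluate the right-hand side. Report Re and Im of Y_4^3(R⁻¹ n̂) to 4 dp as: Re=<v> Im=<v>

Re=-0.4063 Im=0.0103

Need the full column D^4_{m',3} for m'=−4..4 at α=4.4453, β=2.1842, γ=0.0534.
cos(β/2)=0.460622, sin(β/2)=0.887596
d^4_{-4,3}: single k=7 term ⇒ +0.565455;  D = +0.189766-0.532662i
d^4_{-3,3}: k∈[6..7] ⇒ +0.726241 -0.385233 = +0.341008;  D = +0.279638+0.195165i
d^4_{-2,3}: k∈[5..6] ⇒ +0.604363 -0.748027 = -0.143664;  D = +0.110399-0.091932i
d^4_{-1,3}: k∈[4..5] ⇒ +0.369625 -0.823480 = -0.453855;  D = +0.188080+0.413050i
d^4_{0,3}: k∈[3..4] ⇒ +0.171568 -0.637054 = -0.465486;  D = -0.459526+0.074252i
d^4_{1,3}: k∈[2..3] ⇒ +0.059727 -0.369625 = -0.309898;  D = +0.033062-0.308129i
d^4_{2,3}: k∈[1..2] ⇒ +0.014612 -0.162763 = -0.148152;  D = +0.137912+0.054123i
d^4_{3,3}: k∈[0..1] ⇒ +0.002027 -0.052674 = -0.050648;  D = -0.030290+0.040592i
d^4_{4,3}: single k=0 term ⇒ -0.011045;  D = -0.006795-0.008708i
Y_4^{m'}(θ=3.0374,φ=0.9184) and Σ D·Y over m':
  (+0.1898-0.5327i)·(-0.0000+0.0000i)  (+0.2796+0.1952i)·(+0.0013+0.0005i)  (+0.1104-0.0919i)·(-0.0056-0.0207i)  (+0.1881+0.4131i)·(-0.1166+0.1526i)  (-0.4595+0.0743i)·(+0.8009+0.0000i)  (+0.0331-0.3081i)·(+0.1166+0.1526i)  (+0.1379+0.0541i)·(-0.0056+0.0207i)  (-0.0303+0.0406i)·(-0.0013+0.0005i)  (-0.0068-0.0087i)·(-0.0000-0.0000i)
Y_4^3(R⁻¹ n̂) = -0.406277+0.010283i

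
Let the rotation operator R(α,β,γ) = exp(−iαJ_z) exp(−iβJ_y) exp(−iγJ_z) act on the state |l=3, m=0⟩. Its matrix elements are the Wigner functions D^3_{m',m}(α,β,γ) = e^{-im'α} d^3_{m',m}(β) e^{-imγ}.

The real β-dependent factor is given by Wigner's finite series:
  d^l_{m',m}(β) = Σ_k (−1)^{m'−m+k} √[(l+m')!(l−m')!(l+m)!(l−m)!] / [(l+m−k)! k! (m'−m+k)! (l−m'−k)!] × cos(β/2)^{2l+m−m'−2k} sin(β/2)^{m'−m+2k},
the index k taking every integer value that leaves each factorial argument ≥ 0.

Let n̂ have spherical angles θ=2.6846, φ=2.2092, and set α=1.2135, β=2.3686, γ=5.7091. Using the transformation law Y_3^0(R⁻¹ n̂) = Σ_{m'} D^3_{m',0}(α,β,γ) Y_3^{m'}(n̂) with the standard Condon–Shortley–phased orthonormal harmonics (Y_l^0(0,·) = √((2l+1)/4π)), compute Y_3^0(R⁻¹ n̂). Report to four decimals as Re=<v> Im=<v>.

Need the full column D^3_{m',0} for m'=−3..3 at α=1.2135, β=2.3686, γ=5.7091.
cos(β/2)=0.376946, sin(β/2)=0.926235
d^3_{-3,0}: single k=3 term ⇒ +0.190333;  D = -0.167133-0.091068i
d^3_{-2,0}: k∈[2..3] ⇒ +0.094868 -0.572800 = -0.477933;  D = +0.361012-0.313194i
d^3_{-1,0}: k∈[1..3] ⇒ +0.024418 -0.442295 +0.890177 = +0.472300;  D = +0.165183+0.442472i
d^3_{0,0}: k∈[0..3] ⇒ +0.002869 -0.155883 +0.941207 -0.631435 = +0.156758;  D = +0.156758+0.000000i
d^3_{1,0}: k∈[0..2] ⇒ -0.024418 +0.442295 -0.890177 = -0.472300;  D = -0.165183+0.442472i
d^3_{2,0}: k∈[0..1] ⇒ +0.094868 -0.572800 = -0.477933;  D = +0.361012+0.313194i
d^3_{3,0}: single k=0 term ⇒ -0.190333;  D = +0.167133-0.091068i
Y_3^{m'}(θ=2.6846,φ=2.2092) and Σ D·Y over m':
  (-0.1671-0.0911i)·(+0.0337-0.0121i)  (+0.3610-0.3132i)·(+0.0517-0.1709i)  (+0.1652+0.4425i)·(-0.2572-0.3466i)  (+0.1568+0.0000i)·(-0.3438+0.0000i)  (-0.1652+0.4425i)·(+0.2572-0.3466i)  (+0.3610+0.3132i)·(+0.0517+0.1709i)  (+0.1671-0.0911i)·(-0.0337-0.0121i)
Y_3^0(R⁻¹ n̂) = +0.084682-0.000000i

Re=0.0847 Im=0.0000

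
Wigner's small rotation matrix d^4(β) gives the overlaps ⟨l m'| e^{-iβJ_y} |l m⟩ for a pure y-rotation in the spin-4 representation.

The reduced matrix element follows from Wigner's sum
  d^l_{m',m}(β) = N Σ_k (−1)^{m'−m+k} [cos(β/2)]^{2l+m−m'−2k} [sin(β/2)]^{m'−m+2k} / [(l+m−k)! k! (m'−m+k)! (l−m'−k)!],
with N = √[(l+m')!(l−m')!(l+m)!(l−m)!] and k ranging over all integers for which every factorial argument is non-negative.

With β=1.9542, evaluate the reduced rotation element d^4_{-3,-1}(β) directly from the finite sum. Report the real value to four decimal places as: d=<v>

d^4_{-3,-1}(β=1.9542) via Wigner's sum:
Half-angle: c=0.559429, s=0.828879. N=√(1·5040·6·120)=1904.940944
Admissible k: 2..3 (factorial args all ≥0)
  k=2: (−1)^0·1904.9409/(240)·0.5594^6·0.8289^2 = +0.167155
  k=3: (−1)^1·1904.9409/(144)·0.5594^4·0.8289^4 = -0.611591
d^4_{-3,-1}(1.9542) = +0.167155 -0.611591 = -0.444436

d=-0.4444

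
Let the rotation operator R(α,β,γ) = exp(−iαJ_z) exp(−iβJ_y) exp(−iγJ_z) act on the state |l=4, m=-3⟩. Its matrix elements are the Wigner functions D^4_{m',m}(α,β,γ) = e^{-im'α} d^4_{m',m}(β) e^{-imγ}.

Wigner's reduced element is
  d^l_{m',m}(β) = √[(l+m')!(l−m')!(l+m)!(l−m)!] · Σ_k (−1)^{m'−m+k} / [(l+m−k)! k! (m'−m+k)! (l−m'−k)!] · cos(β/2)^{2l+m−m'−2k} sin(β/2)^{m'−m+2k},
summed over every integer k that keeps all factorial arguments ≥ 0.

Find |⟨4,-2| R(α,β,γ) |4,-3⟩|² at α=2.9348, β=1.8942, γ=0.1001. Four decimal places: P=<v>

Split into d^4_{-2,-3}(β=1.8942) × two z-phases.
c=cos(1.8942/2)=0.584040, s=sin(1.8942/2)=0.811725; N=√[2·720·1·5040]=2693.993318
Admissible k: 0..1 (factorial args all ≥0)
  k=0: (−1)^1·2693.9933/(720)·0.5840^7·0.8117^1 = -0.070399
  k=1: (−1)^2·2693.9933/(240)·0.5840^5·0.8117^3 = +0.407966
d^4_{-2,-3}(1.8942) = -0.070399 +0.407966 = +0.337566
|D^4_{-2,-3}|² = |d^4_{-2,-3}(β)|² = (+0.337566)² = 0.113951 (the z-rotation phases have unit modulus)

P=0.1140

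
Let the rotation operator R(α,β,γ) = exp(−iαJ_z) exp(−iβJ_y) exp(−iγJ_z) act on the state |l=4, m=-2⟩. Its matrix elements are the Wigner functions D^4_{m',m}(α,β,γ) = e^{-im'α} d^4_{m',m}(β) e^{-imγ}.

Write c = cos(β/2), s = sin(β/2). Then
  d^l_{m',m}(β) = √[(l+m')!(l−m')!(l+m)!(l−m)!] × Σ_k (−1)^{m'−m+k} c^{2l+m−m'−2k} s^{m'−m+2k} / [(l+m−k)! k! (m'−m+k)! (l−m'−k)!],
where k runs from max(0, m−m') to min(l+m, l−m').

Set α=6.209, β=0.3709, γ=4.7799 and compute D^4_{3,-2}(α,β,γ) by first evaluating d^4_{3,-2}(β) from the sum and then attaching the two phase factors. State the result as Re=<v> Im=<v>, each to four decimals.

Re=0.0021 Im=0.0008

First d^4_{3,-2}(β=0.3709), then the phase factors e^{-i(3)α} and e^{-i(-2)γ}:
c=cos(0.3709/2)=0.982853, s=sin(0.3709/2)=0.184389; N=√[5040·1·2·720]=2693.993318
k∈{0,1} keeps every argument non-negative
  k=0: (−1)^5·2693.9933/(240)·0.9829^3·0.1844^5 = -0.002272
  k=1: (−1)^6·2693.9933/(720)·0.9829^1·0.1844^7 = +0.000027
d^4_{3,-2}(0.3709) = -0.002272 +0.000027 = -0.002245
Phases: e^{-i·(3)·6.209}=+0.975336+0.220723i, e^{-i·(-2)·4.7799}=-0.990898-0.134612i ⇒ D=+0.002103+0.000786i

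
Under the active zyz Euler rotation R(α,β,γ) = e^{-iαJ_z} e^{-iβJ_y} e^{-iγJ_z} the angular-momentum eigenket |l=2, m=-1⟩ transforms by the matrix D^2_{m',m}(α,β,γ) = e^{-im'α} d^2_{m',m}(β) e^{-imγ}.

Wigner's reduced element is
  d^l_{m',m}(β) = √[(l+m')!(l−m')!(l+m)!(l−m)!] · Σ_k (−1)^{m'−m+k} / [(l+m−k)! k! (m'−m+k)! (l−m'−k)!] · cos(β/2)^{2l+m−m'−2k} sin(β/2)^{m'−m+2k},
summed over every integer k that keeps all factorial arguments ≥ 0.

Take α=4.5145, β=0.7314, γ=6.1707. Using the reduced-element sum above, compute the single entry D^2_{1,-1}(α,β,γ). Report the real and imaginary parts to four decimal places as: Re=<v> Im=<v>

First d^2_{1,-1}(β=0.7314), then the phase factors e^{-i(1)α} and e^{-i(-1)γ}:
With c≡cos(β/2)=0.933874 and s≡sin(β/2)=0.357603, N=[6·1·1·6]^{1/2}=6.000000
k: max(0,(-1)−(1))=0 … min(2+(-1),2−(1))=1
  k=0: (−1)^2·6.0000/(2)·0.9339^2·0.3576^2 = +0.334580
  k=1: (−1)^3·6.0000/(6)·0.9339^0·0.3576^4 = -0.016353
d^2_{1,-1}(0.7314) = +0.334580 -0.016353 = +0.318227
Attach z-rotation phases: D = e^{-i(1)(4.5145)}·(+0.318227)·e^{-i(-1)(6.1707)} = -0.027145+0.317067i

Re=-0.0271 Im=0.3171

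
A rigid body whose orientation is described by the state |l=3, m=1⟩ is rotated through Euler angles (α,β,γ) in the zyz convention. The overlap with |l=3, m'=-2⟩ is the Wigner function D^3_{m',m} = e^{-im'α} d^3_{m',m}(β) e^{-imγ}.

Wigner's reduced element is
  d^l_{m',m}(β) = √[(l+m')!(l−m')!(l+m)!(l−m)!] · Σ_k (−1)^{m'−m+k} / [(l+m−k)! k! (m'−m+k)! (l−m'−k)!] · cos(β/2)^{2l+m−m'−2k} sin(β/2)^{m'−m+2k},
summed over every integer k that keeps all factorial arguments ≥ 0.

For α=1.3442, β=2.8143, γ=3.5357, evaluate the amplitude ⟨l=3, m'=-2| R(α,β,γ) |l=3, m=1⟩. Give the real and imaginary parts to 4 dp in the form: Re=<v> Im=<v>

Re=-0.3015 Im=0.3413

First d^3_{-2,1}(β=2.8143), then the phase factors e^{-i(-2)α} and e^{-i(1)γ}:
c=cos(2.8143/2)=0.162917, s=sin(2.8143/2)=0.986640; N=√[1·120·24·2]=75.894664
The bounds max(0,m−m')=3 and min(l+m,l−m')=4 give 2 terms
  k=3: (−1)^0·75.8947/(12)·0.1629^3·0.9866^3 = +0.026267
  k=4: (−1)^1·75.8947/(24)·0.1629^1·0.9866^5 = -0.481681
d^3_{-2,1}(2.8143) = +0.026267 -0.481681 = -0.455414
Phases: e^{-i·(-2)·1.3442}=-0.899054+0.437838i, e^{-i·(1)·3.5357}=-0.923340+0.383984i ⇒ D=-0.301488+0.341331i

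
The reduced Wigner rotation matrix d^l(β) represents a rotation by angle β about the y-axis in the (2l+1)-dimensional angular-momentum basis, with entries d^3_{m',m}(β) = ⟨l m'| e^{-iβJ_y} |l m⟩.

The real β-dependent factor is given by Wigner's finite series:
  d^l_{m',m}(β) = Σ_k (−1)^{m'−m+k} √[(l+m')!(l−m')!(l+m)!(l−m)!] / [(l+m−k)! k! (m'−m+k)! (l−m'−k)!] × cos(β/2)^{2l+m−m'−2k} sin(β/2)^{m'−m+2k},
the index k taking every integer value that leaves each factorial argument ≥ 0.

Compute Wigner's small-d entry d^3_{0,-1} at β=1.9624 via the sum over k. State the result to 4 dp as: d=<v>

d=0.1087

d^3_{0,-1}(β=1.9624) via Wigner's sum:
With c≡cos(β/2)=0.556026 and s≡sin(β/2)=0.831165, N=[6·6·2·24]^{1/2}=41.569219
k: max(0,(-1)−(0))=0 … min(3+(-1),3−(0))=2
  k=0: (−1)^1·41.5692/(12)·0.5560^5·0.8312^1 = -0.153021
  k=1: (−1)^2·41.5692/(4)·0.5560^3·0.8312^3 = +1.025789
  k=2: (−1)^3·41.5692/(12)·0.5560^1·0.8312^5 = -0.764051
d^3_{0,-1}(1.9624) = -0.153021 +1.025789 -0.764051 = +0.108717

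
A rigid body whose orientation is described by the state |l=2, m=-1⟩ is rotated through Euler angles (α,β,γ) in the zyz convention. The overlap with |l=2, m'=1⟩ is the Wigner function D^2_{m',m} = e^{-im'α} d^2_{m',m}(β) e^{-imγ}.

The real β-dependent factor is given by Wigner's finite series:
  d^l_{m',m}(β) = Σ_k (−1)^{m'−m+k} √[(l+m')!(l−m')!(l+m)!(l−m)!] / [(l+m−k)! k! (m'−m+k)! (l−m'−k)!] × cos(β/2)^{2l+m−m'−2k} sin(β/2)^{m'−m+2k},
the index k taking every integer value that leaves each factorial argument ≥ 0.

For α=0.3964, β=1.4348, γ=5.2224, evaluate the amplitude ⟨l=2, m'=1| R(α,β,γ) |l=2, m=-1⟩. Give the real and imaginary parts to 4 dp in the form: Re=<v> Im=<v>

Re=0.0623 Im=-0.5459

First d^2_{1,-1}(β=1.4348), then the phase factors e^{-i(1)α} and e^{-i(-1)γ}:
c=cos(1.4348/2)=0.753518, s=sin(1.4348/2)=0.657428; N=√[6·1·1·6]=6.000000
Admissible k: 0..1 (factorial args all ≥0)
  k=0: (−1)^2·6.0000/(2)·0.7535^2·0.6574^2 = +0.736214
  k=1: (−1)^3·6.0000/(6)·0.7535^0·0.6574^4 = -0.186807
d^2_{1,-1}(1.4348) = +0.736214 -0.186807 = +0.549407
Phases: e^{-i·(1)·0.3964}=+0.922457-0.386100i, e^{-i·(-1)·5.2224}=+0.488187-0.872739i ⇒ D=+0.062285-0.545866i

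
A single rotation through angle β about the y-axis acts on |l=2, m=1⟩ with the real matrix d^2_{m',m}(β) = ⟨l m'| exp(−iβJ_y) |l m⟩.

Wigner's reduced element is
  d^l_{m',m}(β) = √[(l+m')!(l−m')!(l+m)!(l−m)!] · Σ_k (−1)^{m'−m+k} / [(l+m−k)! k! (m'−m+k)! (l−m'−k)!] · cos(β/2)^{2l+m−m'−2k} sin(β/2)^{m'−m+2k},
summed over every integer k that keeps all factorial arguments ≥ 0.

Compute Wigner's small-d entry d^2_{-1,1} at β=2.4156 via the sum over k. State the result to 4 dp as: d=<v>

d^2_{-1,1}(β=2.4156) via Wigner's sum:
Half-angle: c=0.355077, s=0.934837. N=√(1·6·6·1)=6.000000
k: max(0,(1)−(-1))=2 … min(2+(1),2−(-1))=3
  k=2: (−1)^0·6.0000/(2)·0.3551^2·0.9348^2 = +0.330551
  k=3: (−1)^1·6.0000/(6)·0.3551^0·0.9348^4 = -0.763737
d^2_{-1,1}(2.4156) = +0.330551 -0.763737 = -0.433186

d=-0.4332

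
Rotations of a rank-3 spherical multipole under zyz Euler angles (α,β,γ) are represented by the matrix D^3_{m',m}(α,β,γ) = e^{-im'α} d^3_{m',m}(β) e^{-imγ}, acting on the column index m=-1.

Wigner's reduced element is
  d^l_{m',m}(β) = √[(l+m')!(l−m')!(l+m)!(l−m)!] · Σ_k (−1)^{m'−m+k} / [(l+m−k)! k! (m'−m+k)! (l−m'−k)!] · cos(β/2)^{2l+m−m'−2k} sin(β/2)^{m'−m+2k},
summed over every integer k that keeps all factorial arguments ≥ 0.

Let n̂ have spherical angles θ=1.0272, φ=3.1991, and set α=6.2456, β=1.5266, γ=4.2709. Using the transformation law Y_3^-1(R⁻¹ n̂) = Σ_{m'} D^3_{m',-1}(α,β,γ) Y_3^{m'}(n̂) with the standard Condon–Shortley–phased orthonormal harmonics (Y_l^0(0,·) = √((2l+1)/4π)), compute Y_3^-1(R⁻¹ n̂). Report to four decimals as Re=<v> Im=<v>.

Re=0.2438 Im=0.3664

Need the full column D^3_{m',-1} for m'=−3..3 at α=6.2456, β=1.5266, γ=4.2709.
cos(β/2)=0.722559, sin(β/2)=0.691310
d^3_{-3,-1}: single k=2 term ⇒ +0.504526;  D = -0.265533-0.428997i
d^3_{-2,-1}: k∈[1..2] ⇒ +0.430564 -0.788256 = -0.357691;  D = +0.176692+0.311003i
d^3_{-1,-1}: k∈[0..2] ⇒ +0.142311 -1.042144 +0.715464 = -0.184368;  D = +0.084986+0.163613i
d^3_{0,-1}: k∈[0..2] ⇒ -0.471660 +1.295236 -0.395209 = +0.428368;  D = -0.183036-0.387294i
d^3_{1,-1}: k∈[0..2] ⇒ +0.781608 -0.953952 +0.109153 = -0.063192;  D = +0.024835+0.058107i
d^3_{2,-1}: k∈[0..1] ⇒ -0.788256 +0.360775 = -0.427481;  D = +0.153115+0.399119i
d^3_{3,-1}: single k=0 term ⇒ +0.461830;  D = -0.149099-0.437100i
Y_3^{m'}(θ=1.0272,φ=3.1991) and Σ D·Y over m':
  (-0.2655-0.4290i)·(-0.2577+0.0449i)  (+0.1767+0.3110i)·(+0.3846-0.0444i)  (+0.0850+0.1636i)·(-0.0932+0.0054i)  (-0.1830-0.3873i)·(-0.3209+0.0000i)  (+0.0248+0.0581i)·(+0.0932+0.0054i)  (+0.1531+0.3991i)·(+0.3846+0.0444i)  (-0.1491-0.4371i)·(+0.2577+0.0449i)
Y_3^-1(R⁻¹ n̂) = +0.243762+0.366404i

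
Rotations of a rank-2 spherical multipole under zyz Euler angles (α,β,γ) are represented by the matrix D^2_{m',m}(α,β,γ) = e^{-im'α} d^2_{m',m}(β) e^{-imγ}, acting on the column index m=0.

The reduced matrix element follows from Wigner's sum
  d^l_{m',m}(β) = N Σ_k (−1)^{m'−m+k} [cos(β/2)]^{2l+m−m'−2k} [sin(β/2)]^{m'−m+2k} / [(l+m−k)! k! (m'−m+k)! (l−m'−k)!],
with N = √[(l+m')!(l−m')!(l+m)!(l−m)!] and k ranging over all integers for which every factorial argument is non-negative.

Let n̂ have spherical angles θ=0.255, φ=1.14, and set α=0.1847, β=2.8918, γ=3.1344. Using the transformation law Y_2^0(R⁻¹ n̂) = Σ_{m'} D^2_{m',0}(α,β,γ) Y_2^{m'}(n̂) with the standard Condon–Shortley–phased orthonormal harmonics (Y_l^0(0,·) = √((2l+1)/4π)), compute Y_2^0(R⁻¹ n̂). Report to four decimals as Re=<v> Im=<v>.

Re=0.4538 Im=0.0000

Need the full column D^2_{m',0} for m'=−2..2 at α=0.1847, β=2.8918, γ=3.1344.
cos(β/2)=0.124572, sin(β/2)=0.992211
d^2_{-2,0}: single k=2 term ⇒ +0.037422;  D = +0.034897+0.013511i
d^2_{-1,0}: k∈[1..2] ⇒ +0.004698 -0.298062 = -0.293364;  D = -0.288374-0.053877i
d^2_{0,0}: k∈[0..2] ⇒ +0.000241 -0.061109 +0.969205 = +0.908336;  D = +0.908336+0.000000i
d^2_{1,0}: k∈[0..1] ⇒ -0.004698 +0.298062 = +0.293364;  D = +0.288374-0.053877i
d^2_{2,0}: single k=0 term ⇒ +0.037422;  D = +0.034897-0.013511i
Y_2^{m'}(θ=0.255,φ=1.14) and Σ D·Y over m':
  (+0.0349+0.0135i)·(-0.0160-0.0187i)  (-0.2884-0.0539i)·(+0.0787-0.1713i)  (+0.9083+0.0000i)·(+0.5706+0.0000i)  (+0.2884-0.0539i)·(-0.0787-0.1713i)  (+0.0349-0.0135i)·(-0.0160+0.0187i)
Y_2^0(R⁻¹ n̂) = +0.453786+0.000000i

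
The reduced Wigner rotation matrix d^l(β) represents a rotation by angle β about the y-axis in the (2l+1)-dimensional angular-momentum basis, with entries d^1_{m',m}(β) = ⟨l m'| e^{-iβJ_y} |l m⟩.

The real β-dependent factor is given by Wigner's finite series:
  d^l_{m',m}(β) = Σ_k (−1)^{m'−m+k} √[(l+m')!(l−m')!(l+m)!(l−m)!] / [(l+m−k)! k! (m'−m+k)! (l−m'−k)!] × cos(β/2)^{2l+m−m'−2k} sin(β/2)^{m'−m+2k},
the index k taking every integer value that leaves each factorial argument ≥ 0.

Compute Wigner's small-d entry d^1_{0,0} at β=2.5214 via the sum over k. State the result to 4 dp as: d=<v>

d=-0.8138

d^1_{0,0}(β=2.5214) via Wigner's sum:
With c≡cos(β/2)=0.305150 and s≡sin(β/2)=0.952304, N=[1·1·1·1]^{1/2}=1.000000
k: max(0,(0)−(0))=0 … min(1+(0),1−(0))=1
  k=0: (−1)^0·1.0000/(1)·0.3052^2·0.9523^0 = +0.093117
  k=1: (−1)^1·1.0000/(1)·0.3052^0·0.9523^2 = -0.906883
d^1_{0,0}(2.5214) = +0.093117 -0.906883 = -0.813767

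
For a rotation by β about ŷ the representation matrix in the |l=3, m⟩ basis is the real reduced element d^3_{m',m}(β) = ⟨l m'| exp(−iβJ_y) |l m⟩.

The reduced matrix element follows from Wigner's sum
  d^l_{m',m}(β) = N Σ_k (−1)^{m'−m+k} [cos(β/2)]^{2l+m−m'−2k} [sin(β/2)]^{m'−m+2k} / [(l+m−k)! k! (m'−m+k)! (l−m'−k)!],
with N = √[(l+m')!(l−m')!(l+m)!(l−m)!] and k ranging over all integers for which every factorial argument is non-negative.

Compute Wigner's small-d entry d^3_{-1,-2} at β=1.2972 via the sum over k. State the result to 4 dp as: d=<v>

d=0.0916

d^3_{-1,-2}(β=1.2972) via Wigner's sum:
Half-angle: c=0.796930, s=0.604071. N=√(2·24·1·120)=75.894664
k∈{0,1} keeps every argument non-negative
  k=0: (−1)^1·75.8947/(24)·0.7969^5·0.6041^1 = -0.614030
  k=1: (−1)^2·75.8947/(12)·0.7969^3·0.6041^3 = +0.705595
d^3_{-1,-2}(1.2972) = -0.614030 +0.705595 = +0.091565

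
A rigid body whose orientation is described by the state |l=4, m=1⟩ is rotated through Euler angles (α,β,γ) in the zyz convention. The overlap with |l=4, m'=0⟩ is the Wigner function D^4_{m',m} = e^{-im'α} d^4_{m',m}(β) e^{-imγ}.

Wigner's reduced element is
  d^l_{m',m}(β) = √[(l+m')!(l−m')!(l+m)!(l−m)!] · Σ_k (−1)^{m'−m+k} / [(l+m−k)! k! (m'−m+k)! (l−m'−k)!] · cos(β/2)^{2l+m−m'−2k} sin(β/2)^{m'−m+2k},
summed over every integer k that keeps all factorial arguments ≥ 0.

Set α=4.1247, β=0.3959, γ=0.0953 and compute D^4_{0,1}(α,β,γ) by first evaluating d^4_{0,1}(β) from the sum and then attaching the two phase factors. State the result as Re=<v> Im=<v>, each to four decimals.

Re=0.5859 Im=-0.0560

First d^4_{0,1}(β=0.3959), then the phase factors e^{-i(0)α} and e^{-i(1)γ}:
Half-angle: c=0.980472, s=0.196660. N=√(24·24·120·6)=643.987578
The bounds max(0,m−m')=1 and min(l+m,l−m')=4 give 4 terms
  k=1: (−1)^0·643.9876/(144)·0.9805^7·0.1967^1 = +0.766084
  k=2: (−1)^1·643.9876/(24)·0.9805^5·0.1967^3 = -0.184922
  k=3: (−1)^2·643.9876/(24)·0.9805^3·0.1967^5 = +0.007440
  k=4: (−1)^3·643.9876/(144)·0.9805^1·0.1967^7 = -0.000050
d^4_{0,1}(0.3959) = +0.766084 -0.184922 +0.007440 -0.000050 = +0.588552
Attach z-rotation phases: D = e^{-i(0)(4.1247)}·(+0.588552)·e^{-i(1)(0.0953)} = +0.585881-0.056004i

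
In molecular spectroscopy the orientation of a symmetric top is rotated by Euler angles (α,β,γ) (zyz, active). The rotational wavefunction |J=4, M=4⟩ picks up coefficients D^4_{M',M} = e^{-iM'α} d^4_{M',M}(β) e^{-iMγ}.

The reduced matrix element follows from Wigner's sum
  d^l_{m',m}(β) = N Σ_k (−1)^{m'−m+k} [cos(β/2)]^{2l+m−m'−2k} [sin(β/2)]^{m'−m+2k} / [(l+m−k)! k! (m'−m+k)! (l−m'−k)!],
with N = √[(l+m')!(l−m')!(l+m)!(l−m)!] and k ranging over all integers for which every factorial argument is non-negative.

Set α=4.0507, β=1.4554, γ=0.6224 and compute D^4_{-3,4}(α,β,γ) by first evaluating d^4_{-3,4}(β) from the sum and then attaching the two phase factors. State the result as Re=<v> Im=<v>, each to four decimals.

D^4_{-3,4}(4.0507,1.4554,0.6224) = e^{-i·-3·4.0507}·d^4_{-3,4}(1.4554)·e^{-i·4·0.6224}. Compute d first:
c=cos(1.4554/2)=0.746706, s=sin(1.4554/2)=0.665154; N=√[1·5040·40320·1]=14255.272709
k: max(0,(4)−(-3))=7 … min(4+(4),4−(-3))=7
  k=7: (−1)^0·14255.2727/(5040)·0.7467^1·0.6652^7 = +0.121661
d^4_{-3,4}(1.4554) = +0.121661
Attach z-rotation phases: D = e^{-i(-3)(4.0507)}·(+0.121661)·e^{-i(4)(0.6224)} = -0.118239-0.028650i

Re=-0.1182 Im=-0.0286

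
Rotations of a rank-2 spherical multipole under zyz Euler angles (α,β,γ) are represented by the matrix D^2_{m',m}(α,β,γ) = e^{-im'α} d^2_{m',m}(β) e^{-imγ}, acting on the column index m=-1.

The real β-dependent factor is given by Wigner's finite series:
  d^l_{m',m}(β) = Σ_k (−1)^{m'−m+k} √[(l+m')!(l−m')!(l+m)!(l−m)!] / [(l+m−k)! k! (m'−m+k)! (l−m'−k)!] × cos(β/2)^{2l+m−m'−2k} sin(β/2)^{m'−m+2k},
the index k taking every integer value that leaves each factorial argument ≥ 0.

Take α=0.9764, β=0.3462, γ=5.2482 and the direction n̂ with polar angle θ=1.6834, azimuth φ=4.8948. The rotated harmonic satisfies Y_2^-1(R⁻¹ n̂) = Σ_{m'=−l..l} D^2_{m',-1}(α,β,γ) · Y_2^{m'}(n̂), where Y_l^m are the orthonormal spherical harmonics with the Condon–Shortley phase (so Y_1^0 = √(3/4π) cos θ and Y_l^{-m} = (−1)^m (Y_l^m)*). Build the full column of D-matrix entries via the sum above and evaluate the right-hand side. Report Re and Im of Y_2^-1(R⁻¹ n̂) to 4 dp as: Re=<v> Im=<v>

Re=-0.0744 Im=-0.2396

Need the full column D^2_{m',-1} for m'=−2..2 at α=0.9764, β=0.3462, γ=5.2482.
cos(β/2)=0.985056, sin(β/2)=0.172237
d^2_{-2,-1}: single k=1 term ⇒ +0.329259;  D = +0.200044+0.261523i
d^2_{-1,-1}: k∈[0..1] ⇒ +0.941549 -0.086356 = +0.855193;  D = +0.853725-0.050073i
d^2_{0,-1}: k∈[0..1] ⇒ -0.403259 +0.012329 = -0.390930;  D = -0.199585+0.336143i
d^2_{1,-1}: k∈[0..1] ⇒ +0.086356 -0.000880 = +0.085476;  D = -0.036453-0.077313i
d^2_{2,-1}: single k=0 term ⇒ -0.010066;  D = +0.009947+0.001542i
Y_2^{m'}(θ=1.6834,φ=4.8948) and Σ D·Y over m':
  (+0.2000+0.2615i)·(-0.3563+0.1361i)  (+0.8537-0.0501i)·(-0.0156-0.0848i)  (-0.1996+0.3361i)·(-0.3034+0.0000i)  (-0.0365-0.0773i)·(+0.0156-0.0848i)  (+0.0099+0.0015i)·(-0.3563-0.1361i)
Y_2^-1(R⁻¹ n̂) = -0.074368-0.239616i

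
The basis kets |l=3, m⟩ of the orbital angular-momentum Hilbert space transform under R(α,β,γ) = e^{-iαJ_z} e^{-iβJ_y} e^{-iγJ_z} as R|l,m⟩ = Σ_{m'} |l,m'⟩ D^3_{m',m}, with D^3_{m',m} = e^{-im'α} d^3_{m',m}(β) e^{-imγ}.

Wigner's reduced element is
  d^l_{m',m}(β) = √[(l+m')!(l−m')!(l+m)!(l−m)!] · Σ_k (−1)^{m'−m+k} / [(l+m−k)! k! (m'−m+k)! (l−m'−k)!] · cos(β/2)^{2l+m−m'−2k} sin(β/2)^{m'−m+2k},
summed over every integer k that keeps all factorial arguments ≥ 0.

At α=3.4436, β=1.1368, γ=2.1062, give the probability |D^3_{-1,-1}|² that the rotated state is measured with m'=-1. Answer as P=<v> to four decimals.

P=0.2054

First d^3_{-1,-1}(β=1.1368), then the phase factors e^{-i(-1)α} and e^{-i(-1)γ}:
c=cos(1.1368/2)=0.842763, s=sin(1.1368/2)=0.538284; N=√[2·24·2·24]=48.000000
k: max(0,(-1)−(-1))=0 … min(3+(-1),3−(-1))=2
  k=0: (−1)^0·48.0000/(48)·0.8428^6·0.5383^0 = +0.358289
  k=1: (−1)^1·48.0000/(6)·0.8428^4·0.5383^2 = -1.169327
  k=2: (−1)^2·48.0000/(8)·0.8428^2·0.5383^4 = +0.357775
d^3_{-1,-1}(1.1368) = +0.358289 -1.169327 +0.357775 = -0.453263
|D^3_{-1,-1}|² = |d^3_{-1,-1}(β)|² = (-0.453263)² = 0.205447 (the z-rotation phases have unit modulus)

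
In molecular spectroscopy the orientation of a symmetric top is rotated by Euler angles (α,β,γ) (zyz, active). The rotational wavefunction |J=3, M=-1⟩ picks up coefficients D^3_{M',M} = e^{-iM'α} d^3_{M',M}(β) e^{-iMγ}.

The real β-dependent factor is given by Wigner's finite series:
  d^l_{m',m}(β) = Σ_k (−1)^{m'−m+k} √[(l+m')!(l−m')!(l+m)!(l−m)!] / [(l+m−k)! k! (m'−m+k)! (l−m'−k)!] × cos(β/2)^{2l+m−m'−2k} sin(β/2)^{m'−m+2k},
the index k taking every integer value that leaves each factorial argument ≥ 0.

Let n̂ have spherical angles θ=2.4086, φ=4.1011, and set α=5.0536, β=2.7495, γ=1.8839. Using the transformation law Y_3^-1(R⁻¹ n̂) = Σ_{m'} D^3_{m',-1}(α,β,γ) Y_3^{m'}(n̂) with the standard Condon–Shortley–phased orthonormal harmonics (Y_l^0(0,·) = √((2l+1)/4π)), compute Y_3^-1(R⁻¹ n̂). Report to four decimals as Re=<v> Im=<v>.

Re=-0.3983 Im=-0.1918

Need the full column D^3_{m',-1} for m'=−3..3 at α=5.0536, β=2.7495, γ=1.8839.
cos(β/2)=0.194793, sin(β/2)=0.980844
d^3_{-3,-1}: single k=2 term ⇒ +0.005365;  D = -0.001244-0.005218i
d^3_{-2,-1}: k∈[1..2] ⇒ +0.000870 -0.044111 = -0.043241;  D = -0.036281+0.023526i
d^3_{-1,-1}: k∈[0..2] ⇒ +0.000055 -0.011081 +0.210716 = +0.199690;  D = +0.158447+0.121534i
d^3_{0,-1}: k∈[0..2] ⇒ -0.000953 +0.072482 -0.612582 = -0.541053;  D = +0.166651-0.514748i
d^3_{1,-1}: k∈[0..2] ⇒ +0.008311 -0.280955 +0.890432 = +0.617788;  D = -0.617544+0.017362i
d^3_{2,-1}: k∈[0..1] ⇒ -0.044111 +0.559208 = +0.515097;  D = -0.185940-0.480366i
d^3_{3,-1}: single k=0 term ⇒ +0.136017;  D = +0.103103-0.088715i
Y_3^{m'}(θ=2.4086,φ=4.1011) and Σ D·Y over m':
  (-0.0012-0.0052i)·(+0.1207+0.0325i)  (-0.0363+0.0235i)·(+0.1160+0.3196i)  (+0.1584+0.1215i)·(-0.2186+0.3119i)  (+0.1667-0.5147i)·(+0.0661+0.0000i)  (-0.6175+0.0174i)·(+0.2186+0.3119i)  (-0.1859-0.4804i)·(+0.1160-0.3196i)  (+0.1031-0.0887i)·(-0.1207+0.0325i)
Y_3^-1(R⁻¹ n̂) = -0.398326-0.191807i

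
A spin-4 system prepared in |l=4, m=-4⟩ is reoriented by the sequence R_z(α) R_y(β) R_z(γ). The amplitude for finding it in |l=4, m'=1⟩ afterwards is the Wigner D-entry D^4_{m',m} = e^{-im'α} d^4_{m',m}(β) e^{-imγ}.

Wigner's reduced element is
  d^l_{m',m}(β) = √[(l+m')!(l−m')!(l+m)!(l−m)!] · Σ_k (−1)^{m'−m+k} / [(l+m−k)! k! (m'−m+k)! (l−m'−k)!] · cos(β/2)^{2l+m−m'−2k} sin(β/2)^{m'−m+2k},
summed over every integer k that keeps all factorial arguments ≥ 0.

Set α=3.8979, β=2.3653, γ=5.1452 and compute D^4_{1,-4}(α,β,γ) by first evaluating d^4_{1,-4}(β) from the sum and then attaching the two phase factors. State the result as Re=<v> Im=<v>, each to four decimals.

Re=0.1547 Im=0.2281

Split into d^4_{1,-4}(β=2.3653) × two z-phases.
Half-angle: c=0.378473, s=0.925612. N=√(120·6·1·40320)=5387.986637
The bounds max(0,m−m')=0 and min(l+m,l−m')=0 give 1 term
  k=0: (−1)^5·5387.9866/(720)·0.3785^3·0.9256^5 = -0.275642
d^4_{1,-4}(2.3653) = -0.275642
D = (-0.727375+0.686240i)·(-0.275642)·(-0.159760+0.987156i) = +0.154696+0.228139i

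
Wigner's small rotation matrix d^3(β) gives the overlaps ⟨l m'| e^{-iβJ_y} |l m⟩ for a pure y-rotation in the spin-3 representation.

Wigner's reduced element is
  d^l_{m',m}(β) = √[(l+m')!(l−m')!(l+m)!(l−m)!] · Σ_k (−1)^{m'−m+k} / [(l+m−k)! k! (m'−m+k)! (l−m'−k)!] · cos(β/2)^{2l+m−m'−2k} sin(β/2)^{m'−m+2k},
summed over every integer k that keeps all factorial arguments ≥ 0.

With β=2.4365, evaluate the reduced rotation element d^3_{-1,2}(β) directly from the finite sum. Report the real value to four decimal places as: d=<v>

d^3_{-1,2}(β=2.4365) via Wigner's sum:
c=cos(2.4365/2)=0.345289, s=sin(2.4365/2)=0.938497; N=√[2·24·120·1]=75.894664
The bounds max(0,m−m')=3 and min(l+m,l−m')=4 give 2 terms
  k=3: (−1)^0·75.8947/(12)·0.3453^3·0.9385^3 = +0.215216
  k=4: (−1)^1·75.8947/(24)·0.3453^1·0.9385^5 = -0.794961
d^3_{-1,2}(2.4365) = +0.215216 -0.794961 = -0.579745

d=-0.5797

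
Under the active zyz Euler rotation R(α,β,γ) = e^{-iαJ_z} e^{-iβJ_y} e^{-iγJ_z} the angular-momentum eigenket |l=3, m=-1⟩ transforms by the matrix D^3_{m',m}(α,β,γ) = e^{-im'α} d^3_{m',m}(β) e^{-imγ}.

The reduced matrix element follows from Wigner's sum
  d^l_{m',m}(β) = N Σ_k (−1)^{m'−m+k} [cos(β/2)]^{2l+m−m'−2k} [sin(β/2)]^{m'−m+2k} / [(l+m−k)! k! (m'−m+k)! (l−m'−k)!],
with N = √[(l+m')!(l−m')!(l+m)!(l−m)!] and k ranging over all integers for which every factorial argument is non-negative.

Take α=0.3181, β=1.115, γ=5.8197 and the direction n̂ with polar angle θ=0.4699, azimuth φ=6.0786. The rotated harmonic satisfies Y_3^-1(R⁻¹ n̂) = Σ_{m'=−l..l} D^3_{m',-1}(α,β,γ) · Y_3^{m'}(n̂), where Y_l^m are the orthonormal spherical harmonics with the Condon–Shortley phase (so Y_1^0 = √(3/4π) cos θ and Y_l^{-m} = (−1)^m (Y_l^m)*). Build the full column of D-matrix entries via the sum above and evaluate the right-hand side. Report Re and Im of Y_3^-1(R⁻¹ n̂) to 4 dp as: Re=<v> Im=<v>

Need the full column D^3_{m',-1} for m'=−3..3 at α=0.3181, β=1.115, γ=5.8197.
cos(β/2)=0.848580, sin(β/2)=0.529066
d^3_{-3,-1}: single k=2 term ⇒ +0.562132;  D = +0.495772+0.264958i
d^3_{-2,-1}: k∈[1..2] ⇒ +0.736165 -0.572321 = +0.163844;  D = +0.161407+0.028158i
d^3_{-1,-1}: k∈[0..2] ⇒ +0.373386 -1.161134 +0.338515 = -0.449233;  D = -0.444494+0.065082i
d^3_{0,-1}: k∈[0..2] ⇒ -0.806428 +0.940419 -0.121853 = +0.012138;  D = +0.010858-0.005427i
d^3_{1,-1}: k∈[0..2] ⇒ +0.870851 -0.451353 +0.021931 = +0.441428;  D = +0.313325-0.310945i
d^3_{2,-1}: k∈[0..1] ⇒ -0.572321 +0.111236 = -0.461085;  D = -0.209276+0.410857i
d^3_{3,-1}: single k=0 term ⇒ +0.218511;  D = +0.033304-0.215958i
Y_3^{m'}(θ=0.4699,φ=6.0786) and Σ D·Y over m':
  (+0.4958+0.2650i)·(+0.0317+0.0223i)  (+0.1614+0.0282i)·(+0.1714+0.0743i)  (-0.4445+0.0651i)·(+0.4262+0.0884i)  (+0.0109-0.0054i)·(+0.3244+0.0000i)  (+0.3133-0.3109i)·(-0.4262+0.0884i)  (-0.2093+0.4109i)·(+0.1714-0.0743i)  (+0.0333-0.2160i)·(-0.0317+0.0223i)
Y_3^-1(R⁻¹ n̂) = -0.263963+0.276749i

Re=-0.2640 Im=0.2767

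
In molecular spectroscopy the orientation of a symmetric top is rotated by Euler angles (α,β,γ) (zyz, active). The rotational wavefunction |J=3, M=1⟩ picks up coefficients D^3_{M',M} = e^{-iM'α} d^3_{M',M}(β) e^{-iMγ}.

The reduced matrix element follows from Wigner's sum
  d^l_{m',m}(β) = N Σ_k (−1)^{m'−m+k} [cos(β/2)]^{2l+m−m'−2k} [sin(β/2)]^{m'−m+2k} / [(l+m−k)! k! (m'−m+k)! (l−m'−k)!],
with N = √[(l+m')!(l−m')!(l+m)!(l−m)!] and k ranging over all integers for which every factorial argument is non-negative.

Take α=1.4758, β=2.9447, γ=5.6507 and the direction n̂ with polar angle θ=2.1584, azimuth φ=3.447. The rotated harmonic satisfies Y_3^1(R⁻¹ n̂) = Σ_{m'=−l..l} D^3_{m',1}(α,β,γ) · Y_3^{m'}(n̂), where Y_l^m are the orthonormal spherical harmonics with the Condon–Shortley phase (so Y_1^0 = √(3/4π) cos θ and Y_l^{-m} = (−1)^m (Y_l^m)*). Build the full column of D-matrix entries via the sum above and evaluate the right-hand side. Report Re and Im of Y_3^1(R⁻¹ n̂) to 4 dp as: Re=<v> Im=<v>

Re=0.0054 Im=-0.0430

Need the full column D^3_{m',1} for m'=−3..3 at α=1.4758, β=2.9447, γ=5.6507.
cos(β/2)=0.098287, sin(β/2)=0.995158
d^3_{-3,1}: single k=4 term ⇒ +0.036695;  D = +0.012496-0.034502i
d^3_{-2,1}: k∈[3..4] ⇒ +0.005918 -0.303360 = -0.297442;  D = +0.268794+0.127362i
d^3_{-1,1}: k∈[2..4] ⇒ +0.000555 -0.075797 +0.971298 = +0.896055;  D = -0.458763+0.769709i
d^3_{0,1}: k∈[1..3] ⇒ +0.000032 -0.009725 +0.332314 = +0.322621;  D = +0.260213+0.190718i
d^3_{1,1}: k∈[0..2] ⇒ +0.000001 -0.000739 +0.056848 = +0.056110;  D = +0.037312-0.041905i
d^3_{2,1}: k∈[0..1] ⇒ -0.000029 +0.005918 = +0.005889;  D = -0.004007-0.004316i
d^3_{3,1}: single k=0 term ⇒ +0.000358;  D = -0.000284+0.000218i
Y_3^{m'}(θ=2.1584,φ=3.447) and Σ D·Y over m':
  (+0.0125-0.0345i)·(-0.1464+0.1908i)  (+0.2688+0.1274i)·(-0.3215+0.2251i)  (-0.4588+0.7697i)·(-0.1377+0.0434i)  (+0.2602+0.1907i)·(+0.3027+0.0000i)  (+0.0373-0.0419i)·(+0.1377+0.0434i)  (-0.0040-0.0043i)·(-0.3215-0.2251i)  (-0.0003+0.0002i)·(+0.1464+0.1908i)
Y_3^1(R⁻¹ n̂) = +0.005388-0.043019i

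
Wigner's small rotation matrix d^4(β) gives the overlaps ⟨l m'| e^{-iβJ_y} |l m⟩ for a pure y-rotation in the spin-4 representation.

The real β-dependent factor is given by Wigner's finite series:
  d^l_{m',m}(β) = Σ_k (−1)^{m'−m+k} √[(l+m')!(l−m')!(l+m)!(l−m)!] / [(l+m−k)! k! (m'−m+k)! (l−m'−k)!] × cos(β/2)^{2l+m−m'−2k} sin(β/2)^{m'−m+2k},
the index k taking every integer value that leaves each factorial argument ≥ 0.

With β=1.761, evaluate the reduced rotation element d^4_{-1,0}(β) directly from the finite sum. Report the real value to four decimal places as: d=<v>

d=0.2854

d^4_{-1,0}(β=1.761) via Wigner's sum:
c=cos(1.761/2)=0.636766, s=sin(1.761/2)=0.771057; N=√[6·120·24·24]=643.987578
Admissible k: 1..4 (factorial args all ≥0)
  k=1: (−1)^0·643.9876/(144)·0.6368^7·0.7711^1 = +0.146372
  k=2: (−1)^1·643.9876/(24)·0.6368^5·0.7711^3 = -1.287729
  k=3: (−1)^2·643.9876/(24)·0.6368^3·0.7711^5 = +1.888159
  k=4: (−1)^3·643.9876/(144)·0.6368^1·0.7711^7 = -0.461425
d^4_{-1,0}(1.761) = +0.146372 -1.287729 +1.888159 -0.461425 = +0.285377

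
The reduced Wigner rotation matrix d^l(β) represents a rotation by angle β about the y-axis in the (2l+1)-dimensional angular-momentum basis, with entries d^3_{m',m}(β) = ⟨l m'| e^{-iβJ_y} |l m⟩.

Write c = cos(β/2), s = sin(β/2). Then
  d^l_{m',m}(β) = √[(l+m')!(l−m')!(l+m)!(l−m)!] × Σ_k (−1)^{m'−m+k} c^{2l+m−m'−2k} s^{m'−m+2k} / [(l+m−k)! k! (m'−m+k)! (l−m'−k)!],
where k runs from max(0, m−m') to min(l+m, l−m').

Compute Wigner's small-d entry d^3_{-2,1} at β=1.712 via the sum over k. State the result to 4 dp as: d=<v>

d=0.2579

d^3_{-2,1}(β=1.712) via Wigner's sum:
c=cos(1.712/2)=0.655464, s=sin(1.712/2)=0.755227; N=√[1·120·24·2]=75.894664
Admissible k: 3..4 (factorial args all ≥0)
  k=3: (−1)^0·75.8947/(12)·0.6555^3·0.7552^3 = +0.767199
  k=4: (−1)^1·75.8947/(24)·0.6555^1·0.7552^5 = -0.509255
d^3_{-2,1}(1.712) = +0.767199 -0.509255 = +0.257944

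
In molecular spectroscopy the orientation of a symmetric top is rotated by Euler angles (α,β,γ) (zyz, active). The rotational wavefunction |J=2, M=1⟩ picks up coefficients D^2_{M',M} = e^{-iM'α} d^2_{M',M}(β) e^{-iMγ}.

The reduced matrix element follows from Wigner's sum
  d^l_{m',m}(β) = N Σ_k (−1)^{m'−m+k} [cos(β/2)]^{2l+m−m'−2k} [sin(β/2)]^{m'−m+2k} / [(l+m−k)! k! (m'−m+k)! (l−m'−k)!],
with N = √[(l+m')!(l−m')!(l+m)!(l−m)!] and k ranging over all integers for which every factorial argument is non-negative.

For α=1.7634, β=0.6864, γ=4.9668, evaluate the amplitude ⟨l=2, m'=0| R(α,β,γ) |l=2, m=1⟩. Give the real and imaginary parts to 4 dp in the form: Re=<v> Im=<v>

D^2_{0,1}(1.7634,0.6864,4.9668) = e^{-i·0·1.7634}·d^2_{0,1}(0.6864)·e^{-i·1·4.9668}. Compute d first:
c=cos(0.6864/2)=0.941683, s=sin(0.6864/2)=0.336502; N=√[2·2·6·1]=4.898979
k: max(0,(1)−(0))=1 … min(2+(1),2−(0))=2
  k=1: (−1)^0·4.8990/(2)·0.9417^3·0.3365^1 = +0.688299
  k=2: (−1)^1·4.8990/(2)·0.9417^1·0.3365^3 = -0.087891
d^2_{0,1}(0.6864) = +0.688299 -0.087891 = +0.600408
Phases: e^{-i·(0)·1.7634}=+1.000000+0.000000i, e^{-i·(1)·4.9668}=+0.251675+0.967812i ⇒ D=+0.151108+0.581082i

Re=0.1511 Im=0.5811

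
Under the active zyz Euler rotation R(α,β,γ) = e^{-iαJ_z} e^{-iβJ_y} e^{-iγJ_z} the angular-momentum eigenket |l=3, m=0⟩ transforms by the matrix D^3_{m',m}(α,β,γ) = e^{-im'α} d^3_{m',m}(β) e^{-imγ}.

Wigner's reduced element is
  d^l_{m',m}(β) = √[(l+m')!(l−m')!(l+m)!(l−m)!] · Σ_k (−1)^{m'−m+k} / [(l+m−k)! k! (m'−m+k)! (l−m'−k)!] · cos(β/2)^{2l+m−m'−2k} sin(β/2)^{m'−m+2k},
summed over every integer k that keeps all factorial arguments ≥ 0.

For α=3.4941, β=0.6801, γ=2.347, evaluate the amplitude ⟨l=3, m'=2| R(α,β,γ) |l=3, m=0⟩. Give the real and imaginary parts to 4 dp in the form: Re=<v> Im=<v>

First d^3_{2,0}(β=0.6801), then the phase factors e^{-i(2)α} and e^{-i(0)γ}:
c=cos(0.6801/2)=0.942738, s=sin(0.6801/2)=0.333534; N=√[120·1·6·6]=65.726707
Admissible k: 0..1 (factorial args all ≥0)
  k=0: (−1)^2·65.7267/(12)·0.9427^4·0.3335^2 = +0.481288
  k=1: (−1)^3·65.7267/(12)·0.9427^2·0.3335^4 = -0.060243
d^3_{2,0}(0.6801) = +0.481288 -0.060243 = +0.421046
Phases: e^{-i·(2)·3.4941}=+0.761602-0.648045i, e^{-i·(0)·2.347}=+1.000000+0.000000i ⇒ D=+0.320669-0.272857i

Re=0.3207 Im=-0.2729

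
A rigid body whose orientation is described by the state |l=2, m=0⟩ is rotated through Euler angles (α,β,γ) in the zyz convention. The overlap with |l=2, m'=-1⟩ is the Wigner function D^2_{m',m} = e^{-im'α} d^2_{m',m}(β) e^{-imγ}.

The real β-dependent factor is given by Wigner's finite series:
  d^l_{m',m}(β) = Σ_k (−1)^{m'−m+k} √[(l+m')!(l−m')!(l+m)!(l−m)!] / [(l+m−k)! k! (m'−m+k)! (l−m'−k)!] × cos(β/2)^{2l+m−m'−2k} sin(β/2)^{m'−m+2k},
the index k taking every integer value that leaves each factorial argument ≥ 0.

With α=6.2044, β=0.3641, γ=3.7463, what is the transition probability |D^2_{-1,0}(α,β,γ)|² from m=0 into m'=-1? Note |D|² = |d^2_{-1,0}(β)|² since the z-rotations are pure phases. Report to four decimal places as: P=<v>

D^2_{-1,0}(6.2044,0.3641,3.7463) = e^{-i·-1·6.2044}·d^2_{-1,0}(0.3641)·e^{-i·0·3.7463}. Compute d first:
With c≡cos(β/2)=0.983475 and s≡sin(β/2)=0.181046, N=[1·6·2·2]^{1/2}=4.898979
Admissible k: 1..2 (factorial args all ≥0)
  k=1: (−1)^0·4.8990/(2)·0.9835^3·0.1810^1 = +0.421846
  k=2: (−1)^1·4.8990/(2)·0.9835^1·0.1810^3 = -0.014296
d^2_{-1,0}(0.3641) = +0.421846 -0.014296 = +0.407551
|D^2_{-1,0}|² = |d^2_{-1,0}(β)|² = (+0.407551)² = 0.166097 (the z-rotation phases have unit modulus)

P=0.1661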